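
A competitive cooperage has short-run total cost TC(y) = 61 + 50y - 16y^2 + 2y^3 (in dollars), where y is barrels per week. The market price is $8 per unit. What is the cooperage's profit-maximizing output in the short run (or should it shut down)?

Variable cost is VC = 50y - 16y^2 + 2y^3, so AVC = VC/y = 50 - 16y + 2y^2 and MC = dTC/dy = 50 - 32y + 6y^2.
AVC hits its minimum where MC = AVC, at y = 4, giving min AVC = 50 - 16·4 + 2·4^2 = $18.
Since P = $8 < min AVC = $18, price fails to cover variable cost at any output.
Shutting down limits the loss to fixed cost, $61.

Shut down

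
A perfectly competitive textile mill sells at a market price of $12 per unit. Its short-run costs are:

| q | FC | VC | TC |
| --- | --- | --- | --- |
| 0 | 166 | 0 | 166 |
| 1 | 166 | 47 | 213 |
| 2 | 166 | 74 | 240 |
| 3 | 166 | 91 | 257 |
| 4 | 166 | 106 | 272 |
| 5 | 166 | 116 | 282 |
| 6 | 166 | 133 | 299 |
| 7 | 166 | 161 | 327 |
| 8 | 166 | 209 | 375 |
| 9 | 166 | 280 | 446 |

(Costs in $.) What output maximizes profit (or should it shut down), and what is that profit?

Profit at each row (π = 12q − TC): q=0: -166; q=1: -201; q=2: -216; q=3: -221; q=4: -224; q=5: -222; q=6: -227; q=7: -243; q=8: -279; q=9: -338.
Profit is highest at q = 0. Equivalently, the lowest AVC in the table is 133/6 ≈ $22.17 at q = 6, and P = $12 falls below it — price never covers variable cost, so the firm shuts down and loses only its fixed cost.

q = 0 (shut down); profit = -$166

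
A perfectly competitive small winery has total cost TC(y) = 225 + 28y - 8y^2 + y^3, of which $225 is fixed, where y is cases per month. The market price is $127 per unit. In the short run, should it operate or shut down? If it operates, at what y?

Produce at y = 9

Variable cost is VC = 28y - 8y^2 + y^3, so AVC = VC/y = 28 - 8y + y^2 and MC = dTC/dy = 28 - 16y + 3y^2.
AVC hits its minimum where MC = AVC, at y = 4, giving min AVC = 28 - 8·4 + 4^2 = $12.
Because $127 ≥ $12, revenue can cover variable cost; the firm operates.
Set P = MC: 127 = 28 - 16y + 3y^2 → -99 - 16y + 3y^2 = 0. The roots are y = -11/3 and y = 9; the profit-maximizing output is on the rising part of MC, so y* = 9.
Check: AVC at y = 9 is $37 ≤ P, so revenue covers variable cost.
Profit = P·y − TC = 127·9 − 558 = $585.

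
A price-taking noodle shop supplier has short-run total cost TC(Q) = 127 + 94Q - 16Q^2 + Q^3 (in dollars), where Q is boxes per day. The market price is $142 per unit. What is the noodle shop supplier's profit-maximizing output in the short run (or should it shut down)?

From TC, MC = TC'(Q) = 94 - 32Q + 3Q^2 and AVC = VC/Q = 94 - 16Q + Q^2.
The AVC parabola has its vertex at Q = 16/2 = 8, where AVC = 94 - 16·8 + 8^2 = $30.
P = $142 exceeds min AVC = $30, so the firm stays open.
Solving P = MC: -48 - 32Q + 3Q^2 = 0 ⇒ Q = -4/3 or 12. On the upward-sloping branch, Q* = 12.
Check: AVC at Q = 12 is $46 ≤ P, so revenue covers variable cost.
Profit = P·Q − TC = 142·12 − 679 = $1025.

Produce at Q = 12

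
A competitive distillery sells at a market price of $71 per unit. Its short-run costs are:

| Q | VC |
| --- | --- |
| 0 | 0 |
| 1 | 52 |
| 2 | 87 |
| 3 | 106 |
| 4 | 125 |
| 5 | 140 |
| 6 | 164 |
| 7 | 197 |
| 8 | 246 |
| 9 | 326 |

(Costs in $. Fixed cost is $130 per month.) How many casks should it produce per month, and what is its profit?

Q = 8; profit = $192

Profit at each row (π = 71Q − TC): Q=0: -130; Q=1: -111; Q=2: -75; Q=3: -23; Q=4: 29; Q=5: 85; Q=6: 132; Q=7: 170; Q=8: 192; Q=9: 183.
Profit is maximized at Q = 8. AVC there is 246/8 = $30.75 ≤ P, so producing beats shutting down (which would give -$130).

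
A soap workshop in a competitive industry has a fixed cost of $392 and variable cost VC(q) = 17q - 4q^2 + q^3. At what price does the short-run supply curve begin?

$13 per unit

The firm shuts down when price falls below the minimum of average variable cost. AVC = VC/q = 17 - 4q + q^2.
At the minimum of AVC, MC = AVC. MC = 17 - 8q + 3q^2; setting MC = AVC gives 2q^2 - 4q = 0, so q = 2. min AVC = 13.
The firm shuts down for any P below $13.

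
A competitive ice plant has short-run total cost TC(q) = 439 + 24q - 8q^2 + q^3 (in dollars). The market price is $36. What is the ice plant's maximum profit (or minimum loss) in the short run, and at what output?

AVC = 24 - 8q + q^2 has its minimum $8 at q = 4; price $36 clears that bar, so the firm operates.
MC = 24 - 16q + 3q^2. Setting P = MC and taking the root on the rising branch gives q* = 6.
TR = 36·6 = 216. TC = 439 + 72 = 511. Profit = 216 − 511 = -$295.
By producing, the firm covers all variable cost plus $144 of fixed cost; shutting down would lose the full $439.

Profit = -$295 at q = 6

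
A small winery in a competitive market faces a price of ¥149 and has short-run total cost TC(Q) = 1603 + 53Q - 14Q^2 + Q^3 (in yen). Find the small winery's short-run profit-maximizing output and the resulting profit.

AVC = 53 - 14Q + Q^2; min AVC = ¥4 at Q = 7. Since P = ¥149 ≥ min AVC, the firm produces.
MC = 53 - 28Q + 3Q^2. Setting P = MC and taking the root on the rising branch gives Q* = 12.
TR = 149·12 = 1788. TC = 1603 + 348 = 1951. Profit = 1788 − 1951 = -¥163.
Shutting down would mean losing the fixed cost of ¥1603, so operating at a loss of ¥163 is better by ¥1440.

Profit = -¥163 at Q = 12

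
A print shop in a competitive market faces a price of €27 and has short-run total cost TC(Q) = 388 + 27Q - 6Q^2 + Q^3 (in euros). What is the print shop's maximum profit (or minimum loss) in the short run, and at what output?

AVC = 27 - 6Q + Q^2; min AVC = €18 at Q = 3. Since P = €27 ≥ min AVC, the firm produces.
MC = 27 - 12Q + 3Q^2. Setting P = MC and taking the root on the rising branch gives Q* = 4.
TR = 27·4 = 108. TC = 388 + 76 = 464. Profit = 108 − 464 = -€356.
By producing, the firm covers all variable cost plus €32 of fixed cost; shutting down would lose the full €388.

Profit = -€356 at Q = 4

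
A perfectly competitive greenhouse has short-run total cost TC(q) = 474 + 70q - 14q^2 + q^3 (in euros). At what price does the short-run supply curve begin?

The firm shuts down when price falls below the minimum of average variable cost. AVC = VC/q = 70 - 14q + q^2.
dAVC/dq = -14 + 2q = 0 gives q = 7. min AVC = 70 - 14·7 + 7^2 = 21.
So the shutdown price is €21.

€21 per unit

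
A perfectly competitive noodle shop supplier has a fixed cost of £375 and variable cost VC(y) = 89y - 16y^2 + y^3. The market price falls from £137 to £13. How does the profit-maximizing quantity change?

Output falls from 12 to 0 (the firm shuts down)

AVC = 89 - 16y + y^2, minimized at y = 8 where min AVC = £25. MC = 89 - 32y + 3y^2.
With P = £137 above the shutdown price, P = MC gives y = 12.
At P = £13 < min AVC = £25, price no longer covers variable cost at any output, so the firm shuts down: y = 0.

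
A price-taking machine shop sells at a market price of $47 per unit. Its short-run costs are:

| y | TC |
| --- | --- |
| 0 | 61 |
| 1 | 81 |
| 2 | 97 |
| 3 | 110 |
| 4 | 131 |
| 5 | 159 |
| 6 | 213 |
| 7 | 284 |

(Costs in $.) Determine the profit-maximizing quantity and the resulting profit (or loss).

Tabulate TR − TC: y=0: -61; y=1: -34; y=2: -3; y=3: 31; y=4: 57; y=5: 76; y=6: 69; y=7: 45.
Profit is maximized at y = 5. AVC there is 98/5 = $19.60 ≤ P, so producing beats shutting down (which would give -$61).

y = 5; profit = $76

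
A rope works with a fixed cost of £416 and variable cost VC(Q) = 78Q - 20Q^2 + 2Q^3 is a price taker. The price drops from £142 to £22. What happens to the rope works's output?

Output falls from 8 to 0 (the firm shuts down)

MC = 78 - 40Q + 6Q^2; the shutdown threshold is min AVC = £28 (at Q = 5).
With P = £142 above the shutdown price, P = MC gives Q = 8.
At P = £22 < min AVC = £28, price no longer covers variable cost at any output, so the firm shuts down: Q = 0.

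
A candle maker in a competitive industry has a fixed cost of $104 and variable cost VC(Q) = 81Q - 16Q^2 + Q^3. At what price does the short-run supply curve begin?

$17 per unit

Short-run supply begins at min AVC. From VC = 81Q - 16Q^2 + Q^3, AVC = 81 - 16Q + Q^2.
dAVC/dQ = -16 + 2Q = 0 gives Q = 8. min AVC = 81 - 16·8 + 8^2 = 17.
For P < $17 the firm produces nothing.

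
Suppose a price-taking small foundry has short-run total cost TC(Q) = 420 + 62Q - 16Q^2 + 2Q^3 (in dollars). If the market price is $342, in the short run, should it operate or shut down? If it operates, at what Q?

From TC, MC = TC'(Q) = 62 - 32Q + 6Q^2 and AVC = VC/Q = 62 - 16Q + 2Q^2.
AVC hits its minimum where MC = AVC, at Q = 4, giving min AVC = 62 - 16·4 + 2·4^2 = $30.
P = $342 exceeds min AVC = $30, so the firm stays open.
P = MC gives -280 - 32Q + 6Q^2 = 0, with roots -14/3 and 10. Take the larger (rising MC): Q* = 10.
Check: AVC at Q = 10 is $102 ≤ P, so revenue covers variable cost.
Profit = P·Q − TC = 342·10 − 1440 = $1980.

Produce at Q = 10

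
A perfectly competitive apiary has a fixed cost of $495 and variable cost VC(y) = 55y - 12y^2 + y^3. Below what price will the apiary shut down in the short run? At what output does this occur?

$19 per unit, at y = 6

The shutdown price is the minimum of AVC. VC = 55y - 12y^2 + y^3, so AVC = 55 - 12y + y^2.
At the minimum of AVC, MC = AVC. MC = 55 - 24y + 3y^2; setting MC = AVC gives 2y^2 - 12y = 0, so y = 6. min AVC = 19.
The firm shuts down for any P below $19.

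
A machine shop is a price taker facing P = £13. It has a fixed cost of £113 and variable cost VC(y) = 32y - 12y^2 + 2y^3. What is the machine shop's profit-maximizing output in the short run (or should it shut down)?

Shut down

Variable cost is VC = 32y - 12y^2 + 2y^3, so AVC = VC/y = 32 - 12y + 2y^2 and MC = dTC/dy = 32 - 24y + 6y^2.
The AVC parabola has its vertex at y = 12/4 = 3, where AVC = 32 - 12·3 + 2·3^2 = £14.
Since P = £13 < min AVC = £14, price fails to cover variable cost at any output.
Shutting down limits the loss to fixed cost, £113.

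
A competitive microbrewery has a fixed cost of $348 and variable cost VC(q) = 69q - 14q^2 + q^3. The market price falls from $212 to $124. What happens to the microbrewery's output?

Output falls from 13 to 11

MC = 69 - 28q + 3q^2; the shutdown threshold is min AVC = $20 (at q = 7).
With P = $212 above the shutdown price, P = MC gives q = 13.
At P = $124 ≥ min AVC, set P = MC: q = 11. The firm stays open but cuts output.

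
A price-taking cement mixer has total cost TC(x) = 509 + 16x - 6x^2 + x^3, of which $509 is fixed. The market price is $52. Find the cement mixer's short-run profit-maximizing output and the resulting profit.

Profit = -$293 at x = 6

AVC = 16 - 6x + x^2 has its minimum $7 at x = 3; price $52 clears that bar, so the firm operates.
MC = 16 - 12x + 3x^2. Setting P = MC and taking the root on the rising branch gives x* = 6.
TR = 52·6 = 312. TC = 509 + 96 = 605. Profit = 312 − 605 = -$293.
That loss of $293 beats the $509 the firm would lose by shutting down; producing recovers $216 of fixed cost.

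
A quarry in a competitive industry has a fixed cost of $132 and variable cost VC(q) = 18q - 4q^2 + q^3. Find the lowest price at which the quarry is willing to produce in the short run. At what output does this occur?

$14 per unit, at q = 2

The shutdown price is the minimum of AVC. VC = 18q - 4q^2 + q^3, so AVC = 18 - 4q + q^2.
dAVC/dq = -4 + 2q = 0 gives q = 2. min AVC = 18 - 4·2 + 2^2 = 14.
The firm shuts down for any P below $14.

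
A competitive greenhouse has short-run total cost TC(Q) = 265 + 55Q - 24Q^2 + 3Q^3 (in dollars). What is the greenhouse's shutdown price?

$7 per unit

The shutdown price is the minimum of AVC. VC = 55Q - 24Q^2 + 3Q^3, so AVC = 55 - 24Q + 3Q^2.
At the minimum of AVC, MC = AVC. MC = 55 - 48Q + 9Q^2; setting MC = AVC gives 6Q^2 - 24Q = 0, so Q = 4. min AVC = 7.
The firm shuts down for any P below $7.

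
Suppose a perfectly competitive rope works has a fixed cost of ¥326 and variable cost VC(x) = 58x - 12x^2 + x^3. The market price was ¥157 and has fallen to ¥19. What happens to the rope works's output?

Output falls from 11 to 0 (the firm shuts down)

AVC = 58 - 12x + x^2, minimized at x = 6 where min AVC = ¥22. MC = 58 - 24x + 3x^2.
With P = ¥157 above the shutdown price, P = MC gives x = 11.
At P = ¥19 < min AVC = ¥22, price no longer covers variable cost at any output, so the firm shuts down: x = 0.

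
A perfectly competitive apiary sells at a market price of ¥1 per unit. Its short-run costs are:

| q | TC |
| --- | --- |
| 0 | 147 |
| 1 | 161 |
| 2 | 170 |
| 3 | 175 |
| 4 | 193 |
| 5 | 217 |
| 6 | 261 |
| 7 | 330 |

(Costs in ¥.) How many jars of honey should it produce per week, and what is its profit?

Compute π = P·q − TC at each output: q=0: -147; q=1: -160; q=2: -168; q=3: -172; q=4: -189; q=5: -212; q=6: -255; q=7: -323.
Profit is highest at q = 0. Equivalently, the lowest AVC in the table is 28/3 ≈ ¥9.33 at q = 3, and P = ¥1 falls below it — price never covers variable cost, so the firm shuts down and loses only its fixed cost.

q = 0 (shut down); profit = -¥147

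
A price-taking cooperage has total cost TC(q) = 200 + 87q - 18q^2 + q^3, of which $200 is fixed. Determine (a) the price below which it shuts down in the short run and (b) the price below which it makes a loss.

Shutdown price = $6; break-even price = $27

Shutdown price = min AVC. AVC = 87 - 18q + q^2, with vertex at q = 9 and minimum $6.
ATC = 200/q + 87 - 18q + q^2. Setting dATC/dq = −200/q^2 − 18 + 2q = 0 gives q = 10 (since 2·10^3 − 18·10^2 = 200).
min ATC = 200/10 + 87 − 18·10 + 10^2 = $27. That is the break-even price.
For $6 ≤ P < $27 the firm produces at a loss; below $6 it shuts down.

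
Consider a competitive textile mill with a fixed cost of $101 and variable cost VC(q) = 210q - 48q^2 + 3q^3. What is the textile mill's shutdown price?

Short-run supply begins at min AVC. From VC = 210q - 48q^2 + 3q^3, AVC = 210 - 48q + 3q^2.
dAVC/dq = -48 + 6q = 0 gives q = 8. min AVC = 210 - 48·8 + 3·8^2 = 18.
So the shutdown price is $18.

$18 per unit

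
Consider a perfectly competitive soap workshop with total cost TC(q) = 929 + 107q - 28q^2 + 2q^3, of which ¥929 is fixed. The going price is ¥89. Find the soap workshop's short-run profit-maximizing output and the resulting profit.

Profit = -¥281 at q = 9

AVC = 107 - 28q + 2q^2; min AVC = ¥9 at q = 7. Since P = ¥89 ≥ min AVC, the firm produces.
With MC = 107 - 56q + 6q^2, P = MC on the upward-sloping part at q* = 9.
TR = 89·9 = 801. TC = 929 + 153 = 1082. Profit = 801 − 1082 = -¥281.
By producing, the firm covers all variable cost plus ¥648 of fixed cost; shutting down would lose the full ¥929.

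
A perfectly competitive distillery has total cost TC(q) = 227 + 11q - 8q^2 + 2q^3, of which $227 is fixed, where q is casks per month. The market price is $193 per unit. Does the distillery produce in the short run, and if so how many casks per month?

Produce at q = 7

Strip out fixed cost: VC = 11q - 8q^2 + 2q^3. Then AVC = 11 - 8q + 2q^2 and MC = 11 - 16q + 6q^2.
AVC is minimized where dAVC/dq = -8 + 4q = 0, at q = 2; min AVC = 11 - 8·2 + 2·2^2 = $3.
Because $193 ≥ $3, revenue can cover variable cost; the firm operates.
Set P = MC: 193 = 11 - 16q + 6q^2 → -182 - 16q + 6q^2 = 0. The roots are q = -13/3 and q = 7; the profit-maximizing output is on the rising part of MC, so q* = 7.
Check: AVC at q = 7 is $53 ≤ P, so revenue covers variable cost.
Profit = P·q − TC = 193·7 − 598 = $753.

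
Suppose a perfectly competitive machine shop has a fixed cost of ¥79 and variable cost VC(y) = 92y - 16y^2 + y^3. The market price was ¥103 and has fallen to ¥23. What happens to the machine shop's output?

AVC = 92 - 16y + y^2, minimized at y = 8 where min AVC = ¥28. MC = 92 - 32y + 3y^2.
With P = ¥103 above the shutdown price, P = MC gives y = 11.
At P = ¥23 < min AVC = ¥28, price no longer covers variable cost at any output, so the firm shuts down: y = 0.

Output falls from 11 to 0 (the firm shuts down)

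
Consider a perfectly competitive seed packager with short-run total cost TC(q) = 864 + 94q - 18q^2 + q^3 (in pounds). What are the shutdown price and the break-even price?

Shutdown price = £13; break-even price = £94

AVC = 94 - 18q + q^2; minimized at q = 9, giving min AVC = £13. That is the shutdown price.
ATC = 864/q + 94 - 18q + q^2. Setting dATC/dq = −864/q^2 − 18 + 2q = 0 gives q = 12 (since 2·12^3 − 18·12^2 = 864).
min ATC = 864/12 + 94 − 18·12 + 12^2 = £94. That is the break-even price.
For £13 ≤ P < £94 the firm produces at a loss; below £13 it shuts down.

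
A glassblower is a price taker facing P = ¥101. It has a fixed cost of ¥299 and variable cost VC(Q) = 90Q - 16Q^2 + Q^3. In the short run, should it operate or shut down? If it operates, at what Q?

Produce at Q = 11

Strip out fixed cost: VC = 90Q - 16Q^2 + Q^3. Then AVC = 90 - 16Q + Q^2 and MC = 90 - 32Q + 3Q^2.
AVC hits its minimum where MC = AVC, at Q = 8, giving min AVC = 90 - 16·8 + 8^2 = ¥26.
Because ¥101 ≥ ¥26, revenue can cover variable cost; the firm operates.
Solving P = MC: -11 - 32Q + 3Q^2 = 0 ⇒ Q = -1/3 or 11. On the upward-sloping branch, Q* = 11.
Check: AVC at Q = 11 is ¥35 ≤ P, so revenue covers variable cost.
Profit = P·Q − TC = 101·11 − 684 = ¥427.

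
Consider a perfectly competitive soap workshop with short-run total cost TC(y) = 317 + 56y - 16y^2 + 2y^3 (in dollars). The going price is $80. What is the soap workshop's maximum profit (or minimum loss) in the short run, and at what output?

Profit = -$29 at y = 6

AVC = 56 - 16y + 2y^2 has its minimum $24 at y = 4; price $80 clears that bar, so the firm operates.
MC = 56 - 32y + 6y^2. Setting P = MC and taking the root on the rising branch gives y* = 6.
TR = 80·6 = 480. TC = 317 + 192 = 509. Profit = 480 − 509 = -$29.
By producing, the firm covers all variable cost plus $288 of fixed cost; shutting down would lose the full $317.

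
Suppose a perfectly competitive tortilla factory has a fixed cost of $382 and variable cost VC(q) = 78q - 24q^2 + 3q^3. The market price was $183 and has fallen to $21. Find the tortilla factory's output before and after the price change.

MC = 78 - 48q + 9q^2; the shutdown threshold is min AVC = $30 (at q = 4).
With P = $183 above the shutdown price, P = MC gives q = 7.
At P = $21 < min AVC = $30, price no longer covers variable cost at any output, so the firm shuts down: q = 0.

Output falls from 7 to 0 (the firm shuts down)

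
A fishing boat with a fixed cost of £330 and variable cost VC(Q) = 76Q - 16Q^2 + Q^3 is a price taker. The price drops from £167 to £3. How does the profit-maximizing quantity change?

Output falls from 13 to 0 (the firm shuts down)

MC = 76 - 32Q + 3Q^2; the shutdown threshold is min AVC = £12 (at Q = 8).
At P = £167 ≥ min AVC, set P = MC on the rising branch: Q = 13.
At P = £3 < min AVC = £12, price no longer covers variable cost at any output, so the firm shuts down: Q = 0.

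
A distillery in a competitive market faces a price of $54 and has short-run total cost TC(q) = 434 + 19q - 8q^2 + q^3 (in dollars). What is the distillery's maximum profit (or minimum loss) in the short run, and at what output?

AVC = 19 - 8q + q^2; min AVC = $3 at q = 4. Since P = $54 ≥ min AVC, the firm produces.
With MC = 19 - 16q + 3q^2, P = MC on the upward-sloping part at q* = 7.
TR = 54·7 = 378. TC = 434 + 84 = 518. Profit = 378 − 518 = -$140.
That loss of $140 beats the $434 the firm would lose by shutting down; producing recovers $294 of fixed cost.

Profit = -$140 at q = 7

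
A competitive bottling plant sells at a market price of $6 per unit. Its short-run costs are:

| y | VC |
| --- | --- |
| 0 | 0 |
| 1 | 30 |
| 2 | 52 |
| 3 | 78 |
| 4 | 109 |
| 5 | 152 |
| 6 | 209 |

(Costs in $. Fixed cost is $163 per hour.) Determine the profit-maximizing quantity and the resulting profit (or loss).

y = 0 (shut down); profit = -$163

Profit at each row (π = 6y − TC): y=0: -163; y=1: -187; y=2: -203; y=3: -223; y=4: -248; y=5: -285; y=6: -336.
Profit is highest at y = 0. Equivalently, the lowest AVC in the table is 52/2 ≈ $26 at y = 2, and P = $6 falls below it — price never covers variable cost, so the firm shuts down and loses only its fixed cost.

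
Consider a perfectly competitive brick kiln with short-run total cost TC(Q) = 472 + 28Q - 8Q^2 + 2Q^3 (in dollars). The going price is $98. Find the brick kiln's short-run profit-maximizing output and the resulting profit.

Profit = -$172 at Q = 5

AVC = 28 - 8Q + 2Q^2; min AVC = $20 at Q = 2. Since P = $98 ≥ min AVC, the firm produces.
With MC = 28 - 16Q + 6Q^2, P = MC on the upward-sloping part at Q* = 5.
TR = 98·5 = 490. TC = 472 + 190 = 662. Profit = 490 − 662 = -$172.
Shutting down would mean losing the fixed cost of $472, so operating at a loss of $172 is better by $300.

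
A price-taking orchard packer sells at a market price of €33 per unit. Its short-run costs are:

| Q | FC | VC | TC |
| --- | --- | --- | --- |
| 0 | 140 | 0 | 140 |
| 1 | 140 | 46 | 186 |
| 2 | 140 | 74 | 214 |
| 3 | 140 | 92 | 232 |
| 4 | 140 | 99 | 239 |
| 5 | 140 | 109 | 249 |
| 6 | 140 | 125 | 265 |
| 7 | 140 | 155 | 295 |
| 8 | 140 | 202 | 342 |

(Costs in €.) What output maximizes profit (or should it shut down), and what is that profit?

Tabulate TR − TC: Q=0: -140; Q=1: -153; Q=2: -148; Q=3: -133; Q=4: -107; Q=5: -84; Q=6: -67; Q=7: -64; Q=8: -78.
Profit is maximized at Q = 7. AVC there is 155/7 = €22.14 ≤ P, so producing beats shutting down (which would give -€140).

Q = 7; profit = -€64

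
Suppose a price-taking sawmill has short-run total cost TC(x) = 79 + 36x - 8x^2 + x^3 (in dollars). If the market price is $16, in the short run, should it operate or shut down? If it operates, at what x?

Shut down

From TC, MC = TC'(x) = 36 - 16x + 3x^2 and AVC = VC/x = 36 - 8x + x^2.
AVC hits its minimum where MC = AVC, at x = 4, giving min AVC = 36 - 8·4 + 4^2 = $20.
Since P = $16 < min AVC = $20, price fails to cover variable cost at any output.
Shutting down limits the loss to fixed cost, $79.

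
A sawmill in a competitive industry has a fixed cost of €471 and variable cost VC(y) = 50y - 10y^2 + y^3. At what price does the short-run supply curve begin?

The firm shuts down when price falls below the minimum of average variable cost. AVC = VC/y = 50 - 10y + y^2.
dAVC/dy = -10 + 2y = 0 gives y = 5. min AVC = 50 - 10·5 + 5^2 = 25.
So the shutdown price is €25.

€25 per unit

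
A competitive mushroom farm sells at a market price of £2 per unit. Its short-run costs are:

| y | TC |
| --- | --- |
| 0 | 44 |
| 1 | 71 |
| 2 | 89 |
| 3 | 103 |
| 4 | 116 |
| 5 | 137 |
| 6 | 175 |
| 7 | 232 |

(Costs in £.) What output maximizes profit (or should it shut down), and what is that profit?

Tabulate TR − TC: y=0: -44; y=1: -69; y=2: -85; y=3: -97; y=4: -108; y=5: -127; y=6: -163; y=7: -218.
Profit is highest at y = 0. Equivalently, the lowest AVC in the table is 72/4 ≈ £18 at y = 4, and P = £2 falls below it — price never covers variable cost, so the firm shuts down and loses only its fixed cost.

y = 0 (shut down); profit = -£44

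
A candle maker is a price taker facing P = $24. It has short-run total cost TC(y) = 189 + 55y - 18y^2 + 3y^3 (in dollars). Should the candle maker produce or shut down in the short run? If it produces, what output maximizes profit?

Variable cost is VC = 55y - 18y^2 + 3y^3, so AVC = VC/y = 55 - 18y + 3y^2 and MC = dTC/dy = 55 - 36y + 9y^2.
AVC is minimized where dAVC/dy = -18 + 6y = 0, at y = 3; min AVC = 55 - 18·3 + 3·3^2 = $28.
Since P = $24 < min AVC = $28, price fails to cover variable cost at any output.
Shutting down limits the loss to fixed cost, $189.

Shut down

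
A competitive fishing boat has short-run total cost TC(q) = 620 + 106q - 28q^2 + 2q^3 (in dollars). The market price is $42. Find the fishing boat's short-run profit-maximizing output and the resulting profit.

Profit = -$364 at q = 8

AVC = 106 - 28q + 2q^2 has its minimum $8 at q = 7; price $42 clears that bar, so the firm operates.
With MC = 106 - 56q + 6q^2, P = MC on the upward-sloping part at q* = 8.
TR = 42·8 = 336. TC = 620 + 80 = 700. Profit = 336 − 700 = -$364.
That loss of $364 beats the $620 the firm would lose by shutting down; producing recovers $256 of fixed cost.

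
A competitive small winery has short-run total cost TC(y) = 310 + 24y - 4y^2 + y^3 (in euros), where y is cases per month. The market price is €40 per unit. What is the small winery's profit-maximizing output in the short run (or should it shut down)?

Produce at y = 4

Strip out fixed cost: VC = 24y - 4y^2 + y^3. Then AVC = 24 - 4y + y^2 and MC = 24 - 8y + 3y^2.
AVC hits its minimum where MC = AVC, at y = 2, giving min AVC = 24 - 4·2 + 2^2 = €20.
P = €40 exceeds min AVC = €20, so the firm stays open.
Solving P = MC: -16 - 8y + 3y^2 = 0 ⇒ y = -4/3 or 4. On the upward-sloping branch, y* = 4.
Check: AVC at y = 4 is €24 ≤ P, so revenue covers variable cost.
Profit = P·y − TC = 40·4 − 406 = -€246, a loss, but smaller than the €310 fixed cost the firm would lose by shutting down.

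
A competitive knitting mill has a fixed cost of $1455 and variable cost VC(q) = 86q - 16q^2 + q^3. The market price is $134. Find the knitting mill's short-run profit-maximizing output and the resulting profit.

AVC = 86 - 16q + q^2; min AVC = $22 at q = 8. Since P = $134 ≥ min AVC, the firm produces.
With MC = 86 - 32q + 3q^2, P = MC on the upward-sloping part at q* = 12.
TR = 134·12 = 1608. TC = 1455 + 456 = 1911. Profit = 1608 − 1911 = -$303.
By producing, the firm covers all variable cost plus $1152 of fixed cost; shutting down would lose the full $1455.

Profit = -$303 at q = 12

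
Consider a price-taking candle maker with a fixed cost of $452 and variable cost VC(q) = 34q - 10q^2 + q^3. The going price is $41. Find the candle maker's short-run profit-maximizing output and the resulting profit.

AVC = 34 - 10q + q^2 has its minimum $9 at q = 5; price $41 clears that bar, so the firm operates.
With MC = 34 - 20q + 3q^2, P = MC on the upward-sloping part at q* = 7.
TR = 41·7 = 287. TC = 452 + 91 = 543. Profit = 287 − 543 = -$256.
That loss of $256 beats the $452 the firm would lose by shutting down; producing recovers $196 of fixed cost.

Profit = -$256 at q = 7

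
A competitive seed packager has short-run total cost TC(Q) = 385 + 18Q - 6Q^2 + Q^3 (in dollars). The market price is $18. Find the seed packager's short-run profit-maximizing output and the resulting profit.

AVC = 18 - 6Q + Q^2 has its minimum $9 at Q = 3; price $18 clears that bar, so the firm operates.
With MC = 18 - 12Q + 3Q^2, P = MC on the upward-sloping part at Q* = 4.
TR = 18·4 = 72. TC = 385 + 40 = 425. Profit = 72 − 425 = -$353.
That loss of $353 beats the $385 the firm would lose by shutting down; producing recovers $32 of fixed cost.

Profit = -$353 at Q = 4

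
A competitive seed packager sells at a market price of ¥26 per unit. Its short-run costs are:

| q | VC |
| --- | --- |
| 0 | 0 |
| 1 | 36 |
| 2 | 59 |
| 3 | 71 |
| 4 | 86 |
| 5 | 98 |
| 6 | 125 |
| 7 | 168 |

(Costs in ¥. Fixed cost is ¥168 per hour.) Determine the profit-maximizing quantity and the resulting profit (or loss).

Compute π = P·q − TC at each output: q=0: -168; q=1: -178; q=2: -175; q=3: -161; q=4: -150; q=5: -136; q=6: -137; q=7: -154.
Profit is maximized at q = 5. AVC there is 98/5 = ¥19.60 ≤ P, so producing beats shutting down (which would give -¥168).

q = 5; profit = -¥136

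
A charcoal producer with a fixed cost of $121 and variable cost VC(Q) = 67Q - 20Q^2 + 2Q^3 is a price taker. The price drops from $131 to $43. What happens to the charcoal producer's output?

AVC = 67 - 20Q + 2Q^2, minimized at Q = 5 where min AVC = $17. MC = 67 - 40Q + 6Q^2.
With P = $131 above the shutdown price, P = MC gives Q = 8.
At P = $43 ≥ min AVC, set P = MC: Q = 6. The firm stays open but cuts output.

Output falls from 8 to 6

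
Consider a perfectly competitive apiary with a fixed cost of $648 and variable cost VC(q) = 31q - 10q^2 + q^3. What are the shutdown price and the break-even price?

Shutdown price = min AVC. AVC = 31 - 10q + q^2, with vertex at q = 5 and minimum $6.
ATC = 648/q + 31 - 10q + q^2. Setting dATC/dq = −648/q^2 − 10 + 2q = 0 gives q = 9 (since 2·9^3 − 10·9^2 = 648).
min ATC = 648/9 + 31 − 10·9 + 9^2 = $94. That is the break-even price.
Between these two prices the firm operates at a loss; above $94 it earns a profit.

Shutdown price = $6; break-even price = $94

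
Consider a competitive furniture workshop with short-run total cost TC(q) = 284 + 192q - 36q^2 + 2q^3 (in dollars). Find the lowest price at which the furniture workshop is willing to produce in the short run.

$30 per unit

The firm shuts down when price falls below the minimum of average variable cost. AVC = VC/q = 192 - 36q + 2q^2.
dAVC/dq = -36 + 4q = 0 gives q = 9. min AVC = 192 - 36·9 + 2·9^2 = 30.
The firm shuts down for any P below $30.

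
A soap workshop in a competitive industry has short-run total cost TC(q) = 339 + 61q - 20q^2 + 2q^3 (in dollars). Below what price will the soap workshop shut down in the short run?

The shutdown price is the minimum of AVC. VC = 61q - 20q^2 + 2q^3, so AVC = 61 - 20q + 2q^2.
dAVC/dq = -20 + 4q = 0 gives q = 5. min AVC = 61 - 20·5 + 2·5^2 = 11.
So the shutdown price is $11.

$11 per unit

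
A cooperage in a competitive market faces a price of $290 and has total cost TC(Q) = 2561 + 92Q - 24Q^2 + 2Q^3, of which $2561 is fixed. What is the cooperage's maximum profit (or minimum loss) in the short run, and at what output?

AVC = 92 - 24Q + 2Q^2; min AVC = $20 at Q = 6. Since P = $290 ≥ min AVC, the firm produces.
With MC = 92 - 48Q + 6Q^2, P = MC on the upward-sloping part at Q* = 11.
TR = 290·11 = 3190. TC = 2561 + 770 = 3331. Profit = 3190 − 3331 = -$141.
Shutting down would mean losing the fixed cost of $2561, so operating at a loss of $141 is better by $2420.

Profit = -$141 at Q = 11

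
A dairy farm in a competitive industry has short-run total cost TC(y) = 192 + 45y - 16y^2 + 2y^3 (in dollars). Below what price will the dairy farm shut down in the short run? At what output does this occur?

$13 per unit, at y = 4

The firm shuts down when price falls below the minimum of average variable cost. AVC = VC/y = 45 - 16y + 2y^2.
dAVC/dy = -16 + 4y = 0 gives y = 4. min AVC = 45 - 16·4 + 2·4^2 = 13.
The firm shuts down for any P below $13.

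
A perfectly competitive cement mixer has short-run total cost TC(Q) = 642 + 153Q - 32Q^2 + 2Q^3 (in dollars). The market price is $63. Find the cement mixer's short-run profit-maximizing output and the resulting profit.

AVC = 153 - 32Q + 2Q^2; min AVC = $25 at Q = 8. Since P = $63 ≥ min AVC, the firm produces.
With MC = 153 - 64Q + 6Q^2, P = MC on the upward-sloping part at Q* = 9.
TR = 63·9 = 567. TC = 642 + 243 = 885. Profit = 567 − 885 = -$318.
That loss of $318 beats the $642 the firm would lose by shutting down; producing recovers $324 of fixed cost.

Profit = -$318 at Q = 9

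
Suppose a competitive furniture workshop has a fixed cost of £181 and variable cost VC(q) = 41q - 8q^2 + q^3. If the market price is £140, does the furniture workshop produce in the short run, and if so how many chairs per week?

Variable cost is VC = 41q - 8q^2 + q^3, so AVC = VC/q = 41 - 8q + q^2 and MC = dTC/dq = 41 - 16q + 3q^2.
The AVC parabola has its vertex at q = 8/2 = 4, where AVC = 41 - 8·4 + 4^2 = £25.
Because £140 ≥ £25, revenue can cover variable cost; the firm operates.
P = MC gives -99 - 16q + 3q^2 = 0, with roots -11/3 and 9. Take the larger (rising MC): q* = 9.
Check: AVC at q = 9 is £50 ≤ P, so revenue covers variable cost.
Profit = P·q − TC = 140·9 − 631 = £629.

Produce at q = 9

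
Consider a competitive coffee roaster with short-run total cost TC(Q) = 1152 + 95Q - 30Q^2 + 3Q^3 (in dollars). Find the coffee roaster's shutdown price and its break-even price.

Shutdown price = min AVC. AVC = 95 - 30Q + 3Q^2, with vertex at Q = 5 and minimum $20.
ATC = 1152/Q + 95 - 30Q + 3Q^2. Setting dATC/dQ = −1152/Q^2 − 30 + 6Q = 0 gives Q = 8 (since 6·8^3 − 30·8^2 = 1152).
min ATC = 1152/8 + 95 − 30·8 + 3·8^2 = $191. That is the break-even price.
Between these two prices the firm operates at a loss; above $191 it earns a profit.

Shutdown price = $20; break-even price = $191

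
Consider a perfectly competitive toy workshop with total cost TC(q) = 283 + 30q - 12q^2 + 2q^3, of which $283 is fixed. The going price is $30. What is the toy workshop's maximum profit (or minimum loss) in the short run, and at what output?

AVC = 30 - 12q + 2q^2 has its minimum $12 at q = 3; price $30 clears that bar, so the firm operates.
MC = 30 - 24q + 6q^2. Setting P = MC and taking the root on the rising branch gives q* = 4.
TR = 30·4 = 120. TC = 283 + 56 = 339. Profit = 120 − 339 = -$219.
By producing, the firm covers all variable cost plus $64 of fixed cost; shutting down would lose the full $283.

Profit = -$219 at q = 4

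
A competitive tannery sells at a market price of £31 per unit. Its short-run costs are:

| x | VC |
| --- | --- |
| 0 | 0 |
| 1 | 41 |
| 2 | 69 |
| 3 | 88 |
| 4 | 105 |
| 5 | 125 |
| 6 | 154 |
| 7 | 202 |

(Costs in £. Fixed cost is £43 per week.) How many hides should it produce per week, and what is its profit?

x = 6; profit = -£11

Tabulate TR − TC: x=0: -43; x=1: -53; x=2: -50; x=3: -38; x=4: -24; x=5: -13; x=6: -11; x=7: -28.
Profit is maximized at x = 6. AVC there is 154/6 = £25.67 ≤ P, so producing beats shutting down (which would give -£43).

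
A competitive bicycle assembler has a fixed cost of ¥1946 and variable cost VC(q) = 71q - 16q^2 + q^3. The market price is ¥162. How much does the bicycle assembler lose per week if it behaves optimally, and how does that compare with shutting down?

Profit = -¥256 at q = 13

AVC = 71 - 16q + q^2; min AVC = ¥7 at q = 8. Since P = ¥162 ≥ min AVC, the firm produces.
With MC = 71 - 32q + 3q^2, P = MC on the upward-sloping part at q* = 13.
TR = 162·13 = 2106. TC = 1946 + 416 = 2362. Profit = 2106 − 2362 = -¥256.
By producing, the firm covers all variable cost plus ¥1690 of fixed cost; shutting down would lose the full ¥1946.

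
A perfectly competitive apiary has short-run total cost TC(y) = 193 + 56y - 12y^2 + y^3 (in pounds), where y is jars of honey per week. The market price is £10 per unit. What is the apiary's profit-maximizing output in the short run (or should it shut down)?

Variable cost is VC = 56y - 12y^2 + y^3, so AVC = VC/y = 56 - 12y + y^2 and MC = dTC/dy = 56 - 24y + 3y^2.
AVC is minimized where dAVC/dy = -12 + 2y = 0, at y = 6; min AVC = 56 - 12·6 + 6^2 = £20.
P = £10 lies below min AVC = £20; no output level covers variable cost.
The firm minimizes its loss by shutting down and losing only its fixed cost of £193.

Shut down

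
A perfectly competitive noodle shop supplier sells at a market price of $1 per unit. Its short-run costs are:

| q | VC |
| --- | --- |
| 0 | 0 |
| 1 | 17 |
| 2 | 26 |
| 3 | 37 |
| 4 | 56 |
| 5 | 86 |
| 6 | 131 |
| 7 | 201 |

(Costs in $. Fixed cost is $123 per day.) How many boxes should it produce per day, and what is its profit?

q = 0 (shut down); profit = -$123

Profit at each row (π = 1q − TC): q=0: -123; q=1: -139; q=2: -147; q=3: -157; q=4: -175; q=5: -204; q=6: -248; q=7: -317.
Profit is highest at q = 0. Equivalently, the lowest AVC in the table is 37/3 ≈ $12.33 at q = 3, and P = $1 falls below it — price never covers variable cost, so the firm shuts down and loses only its fixed cost.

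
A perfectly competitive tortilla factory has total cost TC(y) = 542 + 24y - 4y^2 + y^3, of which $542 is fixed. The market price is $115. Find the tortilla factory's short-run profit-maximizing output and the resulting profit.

AVC = 24 - 4y + y^2; min AVC = $20 at y = 2. Since P = $115 ≥ min AVC, the firm produces.
With MC = 24 - 8y + 3y^2, P = MC on the upward-sloping part at y* = 7.
TR = 115·7 = 805. TC = 542 + 315 = 857. Profit = 805 − 857 = -$52.
By producing, the firm covers all variable cost plus $490 of fixed cost; shutting down would lose the full $542.

Profit = -$52 at y = 7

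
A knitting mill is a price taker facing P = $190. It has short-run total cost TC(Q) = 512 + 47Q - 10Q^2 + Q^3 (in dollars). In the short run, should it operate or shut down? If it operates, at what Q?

Produce at Q = 11

Variable cost is VC = 47Q - 10Q^2 + Q^3, so AVC = VC/Q = 47 - 10Q + Q^2 and MC = dTC/dQ = 47 - 20Q + 3Q^2.
AVC is minimized where dAVC/dQ = -10 + 2Q = 0, at Q = 5; min AVC = 47 - 10·5 + 5^2 = $22.
P = $190 exceeds min AVC = $22, so the firm stays open.
Set P = MC: 190 = 47 - 20Q + 3Q^2 → -143 - 20Q + 3Q^2 = 0. The roots are Q = -13/3 and Q = 11; the profit-maximizing output is on the rising part of MC, so Q* = 11.
Check: AVC at Q = 11 is $58 ≤ P, so revenue covers variable cost.
Profit = P·Q − TC = 190·11 − 1150 = $940.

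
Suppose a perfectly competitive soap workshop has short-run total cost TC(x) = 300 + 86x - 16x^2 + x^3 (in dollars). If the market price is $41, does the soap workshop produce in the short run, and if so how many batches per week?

Produce at x = 9

Strip out fixed cost: VC = 86x - 16x^2 + x^3. Then AVC = 86 - 16x + x^2 and MC = 86 - 32x + 3x^2.
AVC hits its minimum where MC = AVC, at x = 8, giving min AVC = 86 - 16·8 + 8^2 = $22.
P = $41 exceeds min AVC = $22, so the firm stays open.
Set P = MC: 41 = 86 - 32x + 3x^2 → 45 - 32x + 3x^2 = 0. The roots are x = 5/3 and x = 9; the profit-maximizing output is on the rising part of MC, so x* = 9.
Check: AVC at x = 9 is $23 ≤ P, so revenue covers variable cost.
Profit = P·x − TC = 41·9 − 507 = -$138, a loss, but smaller than the $300 fixed cost the firm would lose by shutting down.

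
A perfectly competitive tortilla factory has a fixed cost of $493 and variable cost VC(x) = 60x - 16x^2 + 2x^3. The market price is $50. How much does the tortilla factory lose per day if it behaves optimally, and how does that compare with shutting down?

Profit = -$393 at x = 5

AVC = 60 - 16x + 2x^2 has its minimum $28 at x = 4; price $50 clears that bar, so the firm operates.
MC = 60 - 32x + 6x^2. Setting P = MC and taking the root on the rising branch gives x* = 5.
TR = 50·5 = 250. TC = 493 + 150 = 643. Profit = 250 − 643 = -$393.
By producing, the firm covers all variable cost plus $100 of fixed cost; shutting down would lose the full $493.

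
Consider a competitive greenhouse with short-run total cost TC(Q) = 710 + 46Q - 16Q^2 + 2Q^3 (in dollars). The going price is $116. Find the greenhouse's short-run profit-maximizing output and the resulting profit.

AVC = 46 - 16Q + 2Q^2; min AVC = $14 at Q = 4. Since P = $116 ≥ min AVC, the firm produces.
With MC = 46 - 32Q + 6Q^2, P = MC on the upward-sloping part at Q* = 7.
TR = 116·7 = 812. TC = 710 + 224 = 934. Profit = 812 − 934 = -$122.
That loss of $122 beats the $710 the firm would lose by shutting down; producing recovers $588 of fixed cost.

Profit = -$122 at Q = 7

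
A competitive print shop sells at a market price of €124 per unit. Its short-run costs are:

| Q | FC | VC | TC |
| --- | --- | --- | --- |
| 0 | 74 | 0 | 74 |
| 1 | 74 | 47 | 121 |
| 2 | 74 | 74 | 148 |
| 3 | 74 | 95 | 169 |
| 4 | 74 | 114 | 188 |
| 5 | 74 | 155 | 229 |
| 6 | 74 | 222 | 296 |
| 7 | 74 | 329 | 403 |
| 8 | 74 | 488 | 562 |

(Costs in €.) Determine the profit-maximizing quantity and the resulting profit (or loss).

Tabulate TR − TC: Q=0: -74; Q=1: 3; Q=2: 100; Q=3: 203; Q=4: 308; Q=5: 391; Q=6: 448; Q=7: 465; Q=8: 430.
Profit is maximized at Q = 7. AVC there is 329/7 = €47 ≤ P, so producing beats shutting down (which would give -€74).

Q = 7; profit = €465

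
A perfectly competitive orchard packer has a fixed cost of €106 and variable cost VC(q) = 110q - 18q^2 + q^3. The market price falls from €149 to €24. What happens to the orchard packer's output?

Output falls from 13 to 0 (the firm shuts down)

AVC = 110 - 18q + q^2, minimized at q = 9 where min AVC = €29. MC = 110 - 36q + 3q^2.
With P = €149 above the shutdown price, P = MC gives q = 13.
At P = €24 < min AVC = €29, price no longer covers variable cost at any output, so the firm shuts down: q = 0.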